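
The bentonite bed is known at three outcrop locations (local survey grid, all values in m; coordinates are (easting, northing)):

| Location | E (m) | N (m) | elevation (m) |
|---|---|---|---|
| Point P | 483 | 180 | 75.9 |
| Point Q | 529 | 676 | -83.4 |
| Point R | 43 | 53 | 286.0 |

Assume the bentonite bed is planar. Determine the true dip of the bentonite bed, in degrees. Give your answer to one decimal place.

26.0°

Let the plane be z = a·E + b·N + c.
Point Q−Point P: 46a + 496b = −159.3;  Point R−Point P: −440a − 127b = 210.1.
Solving gives a = −0.39538, b = −0.28450.
Gradient magnitude |∇z| = √(a² + b²) = √(0.15633 + 0.08094) = 0.48710.
True dip = arctan(0.48710) = 26.0°, dipping toward NE (azimuth ≈ 054°).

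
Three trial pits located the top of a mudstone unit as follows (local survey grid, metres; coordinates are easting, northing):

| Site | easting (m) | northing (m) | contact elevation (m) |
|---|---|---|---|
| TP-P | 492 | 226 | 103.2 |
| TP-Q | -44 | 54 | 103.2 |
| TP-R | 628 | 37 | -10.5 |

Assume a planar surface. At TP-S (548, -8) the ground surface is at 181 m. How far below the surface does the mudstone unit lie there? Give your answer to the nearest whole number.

Two edge vectors: TP-P→TP-Q = (-536, -172, 0), TP-P→TP-R = (136, -189, -113.7).
Normal n = (TP-P→TP-Q) × (TP-P→TP-R) = (19556.4, -60943.2, 124696).
So ∂z/∂easting = −n_x/n_z = −0.15683 and ∂z/∂northing = −n_y/n_z = 0.48873.
Intercept c from TP-P: 103.2 + 77.16 − 110.45 = 69.91.
At (548, -8): z_contact = −85.9 − 3.9 + 69.91 = -19.9 m.
Depth below ground = 181 − (-19.9) = 201 m.

201 m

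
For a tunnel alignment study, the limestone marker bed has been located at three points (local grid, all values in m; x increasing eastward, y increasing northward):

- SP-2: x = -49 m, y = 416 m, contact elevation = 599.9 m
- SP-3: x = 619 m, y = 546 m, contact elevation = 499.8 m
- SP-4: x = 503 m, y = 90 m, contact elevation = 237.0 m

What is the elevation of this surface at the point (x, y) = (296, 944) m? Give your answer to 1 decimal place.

846.1 m

Let the plane be z = a·x + b·y + c.
SP-3−SP-2: 668a + 130b = −100.1;  SP-4−SP-2: 552a − 326b = −362.9.
Solving gives a = −0.27565, b = 0.64644.
Then c = 599.9 − a·-49 − b·416 = 317.47.
At (296, 944): z = −81.6 + 610.2 + 317.47 = 846.1 m.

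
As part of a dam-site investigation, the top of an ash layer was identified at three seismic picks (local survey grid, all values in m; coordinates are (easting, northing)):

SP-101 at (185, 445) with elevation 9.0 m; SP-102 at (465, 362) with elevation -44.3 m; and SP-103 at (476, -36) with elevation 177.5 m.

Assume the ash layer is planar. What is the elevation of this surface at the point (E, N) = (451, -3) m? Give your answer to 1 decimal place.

Two edge vectors: SP-101→SP-102 = (280, -83, -53.3), SP-101→SP-103 = (291, -481, 168.5).
Normal n = (SP-101→SP-102) × (SP-101→SP-103) = (-39622.8, -62690.3, -110527).
So ∂z/∂E = −n_x/n_z = −0.35849 and ∂z/∂N = −n_y/n_z = −0.56719.
Intercept c from SP-101: 9 + 66.32 + 252.40 = 327.72.
At (451, -3): z = −161.7 + 1.7 + 327.72 = 167.7 m.

167.7 m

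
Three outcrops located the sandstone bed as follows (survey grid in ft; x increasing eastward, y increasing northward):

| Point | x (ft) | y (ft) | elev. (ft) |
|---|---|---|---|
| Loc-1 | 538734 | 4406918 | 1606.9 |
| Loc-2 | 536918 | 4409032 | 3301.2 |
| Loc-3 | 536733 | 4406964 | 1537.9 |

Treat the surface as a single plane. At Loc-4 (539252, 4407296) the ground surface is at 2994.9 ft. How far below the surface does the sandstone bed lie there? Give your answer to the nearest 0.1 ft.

Let the plane be z = a·x + b·y + c.
Loc-2−Loc-1: −1816a + 2114b = 1694.3;  Loc-3−Loc-1: −2001a + 46b = −69.
Solving gives a = 0.053973132, b = 0.847831224.
Then c = 1606.9 − a·538734 − b·4406918 = −3763792.94.
At (539252, 4407296): z_contact = 29105.12 + 3736643.16 − 3763792.94 = 1955.34 ft.
Depth below ground = 2994.9 − 1955.34 = 1039.6 ft.

1039.6 ft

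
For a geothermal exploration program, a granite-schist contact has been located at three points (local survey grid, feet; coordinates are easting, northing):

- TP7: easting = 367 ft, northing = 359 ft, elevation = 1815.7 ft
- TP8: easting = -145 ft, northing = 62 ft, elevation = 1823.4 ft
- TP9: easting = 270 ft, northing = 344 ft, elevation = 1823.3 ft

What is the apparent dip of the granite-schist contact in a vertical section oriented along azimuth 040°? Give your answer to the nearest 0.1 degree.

2.8°

Two edge vectors: TP7→TP8 = (-512, -297, 7.7), TP7→TP9 = (-97, -15, 7.6).
Normal n = (TP7→TP8) × (TP7→TP9) = (-2141.7, 3144.3, -21129).
So ∂z/∂easting = −n_x/n_z = −0.10136 and ∂z/∂northing = −n_y/n_z = 0.14881.
Unit vector along 040° is (sin 40°, cos 40°) = (0.6428, 0.7660).
Slope in that direction = a·(0.6428) + b·(0.7660) = 0.04884.
Apparent dip = arctan|0.04884| = 2.8° (true dip is 10.2°, so apparent ≤ true as expected).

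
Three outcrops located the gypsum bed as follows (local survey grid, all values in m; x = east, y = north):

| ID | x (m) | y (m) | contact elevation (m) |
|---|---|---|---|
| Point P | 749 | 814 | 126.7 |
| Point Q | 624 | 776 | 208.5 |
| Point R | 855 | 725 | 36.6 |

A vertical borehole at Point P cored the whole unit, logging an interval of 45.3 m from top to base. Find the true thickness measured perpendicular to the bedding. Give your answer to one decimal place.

36.6 m

Let the plane be z = a·x + b·y + c.
Point Q−Point P: −125a − 38b = 81.8;  Point R−Point P: 106a − 89b = −90.1.
Solving gives a = −0.70639, b = 0.17104.
|∇z| = √(a²+b²) = 0.72681, so dip δ = arctan(0.72681) = 36.01°.
True thickness = vertical thickness × cos δ = 45.3 × cos 36.01° = 36.6 m.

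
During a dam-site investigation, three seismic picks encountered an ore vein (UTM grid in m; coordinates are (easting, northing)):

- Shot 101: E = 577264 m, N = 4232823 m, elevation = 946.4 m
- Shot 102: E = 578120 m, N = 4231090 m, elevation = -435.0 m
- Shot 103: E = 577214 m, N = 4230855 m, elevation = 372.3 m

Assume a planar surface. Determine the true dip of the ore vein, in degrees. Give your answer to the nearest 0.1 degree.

Two edge vectors: Shot 101→Shot 102 = (856, -1733, -1381.4), Shot 101→Shot 103 = (-50, -1968, -574.1).
Normal n = (Shot 101→Shot 102) × (Shot 101→Shot 103) = (-1723679.9, 560499.6, -1771258).
So ∂z/∂E = −n_x/n_z = −0.97314 and ∂z/∂N = −n_y/n_z = 0.31644.
Gradient magnitude |∇z| = √(a² + b²) = √(0.94700 + 0.10014) = 1.02330.
True dip = arctan(1.02330) = 45.7°, dipping toward ESE (azimuth ≈ 108°).

45.7°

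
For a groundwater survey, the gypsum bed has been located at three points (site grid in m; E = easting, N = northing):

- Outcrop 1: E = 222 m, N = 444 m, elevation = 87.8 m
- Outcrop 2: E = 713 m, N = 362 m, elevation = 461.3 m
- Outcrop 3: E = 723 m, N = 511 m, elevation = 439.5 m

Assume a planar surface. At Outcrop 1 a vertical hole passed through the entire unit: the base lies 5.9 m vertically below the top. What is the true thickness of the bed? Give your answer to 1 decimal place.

4.7 m

Two edge vectors: Outcrop 1→Outcrop 2 = (491, -82, 373.5), Outcrop 1→Outcrop 3 = (501, 67, 351.7).
Normal n = (Outcrop 1→Outcrop 2) × (Outcrop 1→Outcrop 3) = (-53863.9, 14438.8, 73979).
So ∂z/∂E = −n_x/n_z = 0.72810 and ∂z/∂N = −n_y/n_z = −0.19517.
|∇z| = √(a²+b²) = 0.75380, so dip δ = arctan(0.75380) = 37.01°.
True thickness = vertical thickness × cos δ = 5.9 × cos 37.01° = 4.7 m.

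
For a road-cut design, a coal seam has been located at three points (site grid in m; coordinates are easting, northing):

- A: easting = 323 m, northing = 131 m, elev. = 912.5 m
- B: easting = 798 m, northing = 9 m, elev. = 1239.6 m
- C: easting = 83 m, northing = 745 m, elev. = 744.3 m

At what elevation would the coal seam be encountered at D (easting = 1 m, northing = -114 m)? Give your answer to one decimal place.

692.5 m

Two edge vectors: A→B = (475, -122, 327.1), A→C = (-240, 614, -168.2).
Normal n = (A→B) × (A→C) = (-180319, 1391, 262370).
So ∂z/∂easting = −n_x/n_z = 0.68727 and ∂z/∂northing = −n_y/n_z = −0.00530.
Intercept c from A: 912.5 − 221.99 + 0.69 = 691.21.
At (1, -114): z = 0.7 + 0.6 + 691.21 = 692.5 m.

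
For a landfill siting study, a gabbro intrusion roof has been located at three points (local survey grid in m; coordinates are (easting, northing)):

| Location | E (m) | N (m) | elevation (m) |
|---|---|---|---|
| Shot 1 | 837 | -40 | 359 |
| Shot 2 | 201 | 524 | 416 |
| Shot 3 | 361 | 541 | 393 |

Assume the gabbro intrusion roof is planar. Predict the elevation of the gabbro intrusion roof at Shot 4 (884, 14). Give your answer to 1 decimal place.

349.6 m

Let the plane be z = a·E + b·N + c.
Shot 2−Shot 1: −636a + 564b = 57;  Shot 3−Shot 1: −476a + 581b = 34.
Solving gives a = −0.13796, b = −0.05451.
Then c = 359 − a·837 − b·-40 = 472.29.
At (884, 14): z = −122.0 − 0.8 + 472.29 = 349.6 m.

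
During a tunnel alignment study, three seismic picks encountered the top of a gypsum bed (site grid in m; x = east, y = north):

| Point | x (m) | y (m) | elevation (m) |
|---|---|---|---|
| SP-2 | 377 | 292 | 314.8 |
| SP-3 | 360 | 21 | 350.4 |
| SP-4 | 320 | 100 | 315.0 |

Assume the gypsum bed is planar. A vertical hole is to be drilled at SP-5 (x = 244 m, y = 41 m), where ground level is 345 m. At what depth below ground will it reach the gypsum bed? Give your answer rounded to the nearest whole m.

Two edge vectors: SP-2→SP-3 = (-17, -271, 35.6), SP-2→SP-4 = (-57, -192, 0.2).
Normal n = (SP-2→SP-3) × (SP-2→SP-4) = (6781, -2025.8, -12183).
So ∂z/∂x = −n_x/n_z = 0.55660 and ∂z/∂y = −n_y/n_z = −0.16628.
Intercept c from SP-2: 314.8 − 209.84 + 48.55 = 153.52.
At (244, 41): z_contact = 135.8 − 6.8 + 153.52 = 282.5 m.
Depth below ground = 345 − 282.5 = 62 m.

62 m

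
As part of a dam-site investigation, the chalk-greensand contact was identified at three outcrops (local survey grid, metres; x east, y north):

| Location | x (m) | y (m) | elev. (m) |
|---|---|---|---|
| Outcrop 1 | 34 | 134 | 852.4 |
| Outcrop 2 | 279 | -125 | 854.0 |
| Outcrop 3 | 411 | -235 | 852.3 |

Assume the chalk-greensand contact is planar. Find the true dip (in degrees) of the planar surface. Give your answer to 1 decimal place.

Let the plane be z = a·x + b·y + c.
Outcrop 2−Outcrop 1: 245a − 259b = 1.6;  Outcrop 3−Outcrop 1: 377a − 369b = −0.1.
Solving gives a = −0.08515, b = −0.08672.
Gradient magnitude |∇z| = √(a² + b²) = √(0.00725 + 0.00752) = 0.12154.
True dip = arctan(0.12154) = 6.9°, dipping toward NE (azimuth ≈ 044°).

6.9°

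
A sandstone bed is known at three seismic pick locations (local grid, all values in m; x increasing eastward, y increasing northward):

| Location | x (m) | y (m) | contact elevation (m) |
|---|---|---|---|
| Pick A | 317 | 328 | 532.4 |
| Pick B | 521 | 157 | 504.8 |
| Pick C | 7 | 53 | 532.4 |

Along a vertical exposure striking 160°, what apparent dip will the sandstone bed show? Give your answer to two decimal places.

5.57°

Let the plane be z = a·x + b·y + c.
Pick B−Pick A: 204a − 171b = −27.6;  Pick C−Pick A: −310a − 275b = 0.
Solving gives a = −0.06956, b = 0.07842.
Unit vector along 160° is (sin 160°, cos 160°) = (0.3420, -0.9397).
Slope in that direction = a·(0.3420) + b·(-0.9397) = −0.09748.
Apparent dip = arctan|0.09748| = 5.57° (true dip is 6.0°, so apparent ≤ true as expected).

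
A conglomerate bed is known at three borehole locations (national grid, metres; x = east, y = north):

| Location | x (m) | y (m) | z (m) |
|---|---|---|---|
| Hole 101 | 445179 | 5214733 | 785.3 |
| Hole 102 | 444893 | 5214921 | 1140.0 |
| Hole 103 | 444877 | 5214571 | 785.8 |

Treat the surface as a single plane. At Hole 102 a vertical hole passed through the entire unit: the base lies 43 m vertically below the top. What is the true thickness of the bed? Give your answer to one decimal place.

27.8 m

Two edge vectors: Hole 101→Hole 102 = (-286, 188, 354.7), Hole 101→Hole 103 = (-302, -162, 0.5).
Normal n = (Hole 101→Hole 102) × (Hole 101→Hole 103) = (57555.4, -106976.4, 103108).
So ∂z/∂x = −n_x/n_z = −0.55820 and ∂z/∂y = −n_y/n_z = 1.03752.
|∇z| = √(a²+b²) = 1.17815, so dip δ = arctan(1.17815) = 49.68°.
True thickness = vertical thickness × cos δ = 43 × cos 49.68° = 27.8 m.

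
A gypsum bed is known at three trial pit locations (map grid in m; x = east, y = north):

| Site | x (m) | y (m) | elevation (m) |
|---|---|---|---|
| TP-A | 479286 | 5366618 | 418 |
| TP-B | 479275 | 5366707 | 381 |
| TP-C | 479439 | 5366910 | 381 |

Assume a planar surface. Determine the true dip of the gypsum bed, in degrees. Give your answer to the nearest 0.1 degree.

Let the plane be z = a·x + b·y + c.
TP-B−TP-A: −11a + 89b = −37;  TP-C−TP-A: 153a + 292b = −37.
Solving gives a = 0.44631, b = −0.36057.
Gradient magnitude |∇z| = √(a² + b²) = √(0.19920 + 0.13001) = 0.57376.
True dip = arctan(0.57376) = 29.8°, dipping toward NW (azimuth ≈ 309°).

29.8°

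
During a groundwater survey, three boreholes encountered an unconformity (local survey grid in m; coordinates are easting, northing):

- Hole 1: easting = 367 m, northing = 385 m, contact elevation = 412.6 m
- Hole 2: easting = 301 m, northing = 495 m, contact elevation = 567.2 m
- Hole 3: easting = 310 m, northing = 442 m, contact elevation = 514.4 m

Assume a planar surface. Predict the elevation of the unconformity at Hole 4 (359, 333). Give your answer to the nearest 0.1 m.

Let the plane be z = a·easting + b·northing + c.
Hole 2−Hole 1: −66a + 110b = 154.6;  Hole 3−Hole 1: −57a + 57b = 101.8.
Solving gives a = −0.95128, b = 0.83469.
Then c = 412.6 − a·367 − b·385 = 440.36.
At (359, 333): z = −341.5 + 278.0 + 440.36 = 376.8 m.

376.8 m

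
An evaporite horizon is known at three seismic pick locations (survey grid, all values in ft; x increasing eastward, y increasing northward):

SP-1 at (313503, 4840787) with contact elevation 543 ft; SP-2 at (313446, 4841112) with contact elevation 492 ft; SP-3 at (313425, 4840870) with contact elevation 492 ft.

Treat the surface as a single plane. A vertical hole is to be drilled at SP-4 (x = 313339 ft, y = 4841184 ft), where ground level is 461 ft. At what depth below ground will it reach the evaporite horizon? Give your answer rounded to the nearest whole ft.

Let the plane be z = a·x + b·y + c.
SP-2−SP-1: −57a + 325b = −51;  SP-3−SP-1: −78a + 83b = −51.
Solving gives a = 0.59857413, b = −0.05194238.
Then c = 543 − a·313503 − b·4840787 = 64330.23.
At (313339, 4841184): z_contact = 187556.6 − 251462.6 + 64330.23 = 424.2 ft.
Depth below ground = 461 − 424.2 = 37 ft.

37 ft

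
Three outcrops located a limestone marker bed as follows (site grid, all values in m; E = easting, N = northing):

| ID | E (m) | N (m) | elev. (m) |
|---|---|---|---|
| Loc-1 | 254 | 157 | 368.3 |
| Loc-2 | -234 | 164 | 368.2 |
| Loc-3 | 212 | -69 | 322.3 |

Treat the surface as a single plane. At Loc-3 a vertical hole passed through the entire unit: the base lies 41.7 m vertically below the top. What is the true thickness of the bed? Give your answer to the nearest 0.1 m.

40.9 m

Let the plane be z = a·E + b·N + c.
Loc-2−Loc-1: −488a + 7b = −0.1;  Loc-3−Loc-1: −42a − 226b = −46.
Solving gives a = 0.00312, b = 0.20296.
|∇z| = √(a²+b²) = 0.20298, so dip δ = arctan(0.20298) = 11.47°.
True thickness = vertical thickness × cos δ = 41.7 × cos 11.47° = 40.9 m.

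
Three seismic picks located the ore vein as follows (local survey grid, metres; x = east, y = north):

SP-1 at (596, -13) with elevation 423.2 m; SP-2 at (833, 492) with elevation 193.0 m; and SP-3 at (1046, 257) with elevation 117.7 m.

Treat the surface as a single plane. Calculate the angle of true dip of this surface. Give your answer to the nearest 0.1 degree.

30.8°

Two edge vectors: SP-1→SP-2 = (237, 505, -230.2), SP-1→SP-3 = (450, 270, -305.5).
Normal n = (SP-1→SP-2) × (SP-1→SP-3) = (-92123.5, -31186.5, -163260).
So ∂z/∂x = −n_x/n_z = −0.56427 and ∂z/∂y = −n_y/n_z = −0.19102.
Gradient magnitude |∇z| = √(a² + b²) = √(0.31841 + 0.03649) = 0.59573.
True dip = arctan(0.59573) = 30.8°, dipping toward ENE (azimuth ≈ 071°).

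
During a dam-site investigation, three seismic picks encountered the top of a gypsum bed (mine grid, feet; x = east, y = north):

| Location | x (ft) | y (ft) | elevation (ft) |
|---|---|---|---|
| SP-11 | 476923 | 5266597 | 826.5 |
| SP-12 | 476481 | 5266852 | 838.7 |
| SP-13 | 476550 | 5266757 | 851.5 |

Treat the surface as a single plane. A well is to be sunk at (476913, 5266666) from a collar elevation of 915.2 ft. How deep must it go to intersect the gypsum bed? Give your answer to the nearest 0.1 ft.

105.3 ft

Let the plane be z = a·x + b·y + c.
SP-12−SP-11: −442a + 255b = 12.2;  SP-13−SP-11: −373a + 160b = 25.
Solving gives a = −0.181307645, b = −0.266423447.
Then c = 826.5 − a·476923 − b·5266597 = 1490441.21.
At (476913, 5266666): z_contact = −86467.97 − 1403163.31 + 1490441.21 = 809.93 ft.
Depth below ground = 915.2 − 809.93 = 105.3 ft.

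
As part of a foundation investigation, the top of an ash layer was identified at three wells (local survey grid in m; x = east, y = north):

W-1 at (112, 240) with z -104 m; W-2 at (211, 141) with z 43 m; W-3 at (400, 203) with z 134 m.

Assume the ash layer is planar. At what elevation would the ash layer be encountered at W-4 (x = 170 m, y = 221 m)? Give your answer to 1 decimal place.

Let the plane be z = a·x + b·y + c.
W-2−W-1: 99a − 99b = 147;  W-3−W-1: 288a − 37b = 238.
Solving gives a = 0.72933, b = −0.75552.
Then c = -104 − a·112 − b·240 = −4.36.
At (170, 221): z = 124.0 − 167.0 − 4.36 = -47.3 m.

-47.3 m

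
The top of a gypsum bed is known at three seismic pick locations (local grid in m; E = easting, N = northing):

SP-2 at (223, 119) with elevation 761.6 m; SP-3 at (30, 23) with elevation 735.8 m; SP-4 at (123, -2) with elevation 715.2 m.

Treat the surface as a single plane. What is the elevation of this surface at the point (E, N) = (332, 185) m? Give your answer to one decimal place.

Let the plane be z = a·E + b·N + c.
SP-3−SP-2: −193a − 96b = −25.8;  SP-4−SP-2: −100a − 121b = −46.4.
Solving gives a = −0.09690, b = 0.46355.
Then c = 761.6 − a·223 − b·119 = 728.05.
At (332, 185): z = −32.2 + 85.8 + 728.05 = 781.6 m.

781.6 m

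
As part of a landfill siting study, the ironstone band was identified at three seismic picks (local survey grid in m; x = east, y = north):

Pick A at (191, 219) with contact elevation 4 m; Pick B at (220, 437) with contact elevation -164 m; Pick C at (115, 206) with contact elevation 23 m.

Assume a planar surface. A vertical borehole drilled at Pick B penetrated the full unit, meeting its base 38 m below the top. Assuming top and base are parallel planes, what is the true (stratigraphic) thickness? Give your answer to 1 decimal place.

Two edge vectors: Pick A→Pick B = (29, 218, -168), Pick A→Pick C = (-76, -13, 19).
Normal n = (Pick A→Pick B) × (Pick A→Pick C) = (1958, 12217, 16191).
So ∂z/∂x = −n_x/n_z = −0.12093 and ∂z/∂y = −n_y/n_z = −0.75455.
|∇z| = √(a²+b²) = 0.76418, so dip δ = arctan(0.76418) = 37.39°.
True thickness = vertical thickness × cos δ = 38 × cos 37.39° = 30.2 m.

30.2 m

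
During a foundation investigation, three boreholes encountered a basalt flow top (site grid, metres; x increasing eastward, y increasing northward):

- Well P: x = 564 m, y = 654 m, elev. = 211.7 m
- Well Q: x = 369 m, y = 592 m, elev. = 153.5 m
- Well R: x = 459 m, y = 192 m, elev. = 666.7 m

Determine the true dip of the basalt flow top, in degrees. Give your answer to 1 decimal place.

Two edge vectors: Well P→Well Q = (-195, -62, -58.2), Well P→Well R = (-105, -462, 455).
Normal n = (Well P→Well Q) × (Well P→Well R) = (-55098.4, 94836, 83580).
So ∂z/∂x = −n_x/n_z = 0.65923 and ∂z/∂y = −n_y/n_z = −1.13467.
Gradient magnitude |∇z| = √(a² + b²) = √(0.43458 + 1.28748) = 1.31228.
True dip = arctan(1.31228) = 52.7°, dipping toward NNW (azimuth ≈ 330°).

52.7°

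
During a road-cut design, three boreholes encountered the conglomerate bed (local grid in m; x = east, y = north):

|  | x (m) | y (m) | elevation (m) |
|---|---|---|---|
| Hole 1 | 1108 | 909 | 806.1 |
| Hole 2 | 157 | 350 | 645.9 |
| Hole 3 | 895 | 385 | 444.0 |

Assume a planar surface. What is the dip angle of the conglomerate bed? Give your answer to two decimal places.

41.21°

Let the plane be z = a·x + b·y + c.
Hole 2−Hole 1: −951a − 559b = −160.2;  Hole 3−Hole 1: −213a − 524b = −362.1.
Solving gives a = −0.31237, b = 0.81801.
Gradient magnitude |∇z| = √(a² + b²) = √(0.09758 + 0.66913) = 0.87562.
True dip = arctan(0.87562) = 41.21°, dipping toward SSE (azimuth ≈ 159°).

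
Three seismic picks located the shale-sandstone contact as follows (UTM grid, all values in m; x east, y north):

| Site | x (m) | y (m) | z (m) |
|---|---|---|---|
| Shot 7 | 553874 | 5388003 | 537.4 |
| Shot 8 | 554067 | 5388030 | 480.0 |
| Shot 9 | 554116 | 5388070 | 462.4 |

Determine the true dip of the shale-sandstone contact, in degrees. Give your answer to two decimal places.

16.64°

Let the plane be z = a·x + b·y + c.
Shot 8−Shot 7: 193a + 27b = −57.4;  Shot 9−Shot 7: 242a + 67b = −75.
Solving gives a = −0.28463, b = −0.09132.
Gradient magnitude |∇z| = √(a² + b²) = √(0.08102 + 0.00834) = 0.29893.
True dip = arctan(0.29893) = 16.64°, dipping toward ENE (azimuth ≈ 072°).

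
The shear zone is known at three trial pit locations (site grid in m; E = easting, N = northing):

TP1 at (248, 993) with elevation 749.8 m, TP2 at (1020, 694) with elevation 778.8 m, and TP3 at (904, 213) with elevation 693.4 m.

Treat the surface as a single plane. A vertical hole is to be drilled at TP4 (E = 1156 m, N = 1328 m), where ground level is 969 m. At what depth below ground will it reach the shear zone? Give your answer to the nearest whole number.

Let the plane be z = a·E + b·N + c.
TP2−TP1: 772a − 299b = 29;  TP3−TP1: 656a − 780b = −56.4.
Solving gives a = 0.09725, b = 0.15409.
Then c = 749.8 − a·248 − b·993 = 572.67.
At (1156, 1328): z_contact = 112.4 + 204.6 + 572.67 = 889.7 m.
Depth below ground = 969 − 889.7 = 79 m.

79 m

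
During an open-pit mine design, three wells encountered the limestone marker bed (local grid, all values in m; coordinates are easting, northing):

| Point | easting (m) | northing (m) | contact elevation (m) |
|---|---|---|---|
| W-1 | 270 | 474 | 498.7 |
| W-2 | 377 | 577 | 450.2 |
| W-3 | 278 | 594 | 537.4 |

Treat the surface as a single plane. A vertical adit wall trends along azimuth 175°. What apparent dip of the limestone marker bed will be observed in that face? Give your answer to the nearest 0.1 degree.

Let the plane be z = a·easting + b·northing + c.
W-2−W-1: 107a + 103b = −48.5;  W-3−W-1: 8a + 120b = 38.7.
Solving gives a = −0.81609, b = 0.37691.
Unit vector along 175° is (sin 175°, cos 175°) = (0.0872, -0.9962).
Slope in that direction = a·(0.0872) + b·(-0.9962) = −0.44660.
Apparent dip = arctan|0.44660| = 24.1° (true dip is 42.0°, so apparent ≤ true as expected).

24.1°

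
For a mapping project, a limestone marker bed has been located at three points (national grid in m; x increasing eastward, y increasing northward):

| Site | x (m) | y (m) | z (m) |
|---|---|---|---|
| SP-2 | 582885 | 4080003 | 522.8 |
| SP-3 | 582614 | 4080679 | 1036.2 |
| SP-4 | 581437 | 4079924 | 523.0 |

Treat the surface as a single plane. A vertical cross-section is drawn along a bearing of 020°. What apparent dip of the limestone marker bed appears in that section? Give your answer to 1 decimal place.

34.4°

Let the plane be z = a·x + b·y + c.
SP-3−SP-2: −271a + 676b = 513.4;  SP-4−SP-2: −1448a − 79b = 0.2.
Solving gives a = −0.04068, b = 0.74316.
Unit vector along 020° is (sin 20°, cos 20°) = (0.3420, 0.9397).
Slope in that direction = a·(0.3420) + b·(0.9397) = 0.68443.
Apparent dip = arctan|0.68443| = 34.4° (true dip is 36.7°, so apparent ≤ true as expected).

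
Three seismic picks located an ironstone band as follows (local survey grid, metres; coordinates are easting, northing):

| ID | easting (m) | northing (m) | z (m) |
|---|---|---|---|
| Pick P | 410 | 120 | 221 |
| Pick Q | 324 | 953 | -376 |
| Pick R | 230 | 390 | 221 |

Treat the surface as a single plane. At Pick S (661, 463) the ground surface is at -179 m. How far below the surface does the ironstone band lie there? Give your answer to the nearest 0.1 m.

Two edge vectors: Pick P→Pick Q = (-86, 833, -597), Pick P→Pick R = (-180, 270, 0).
Normal n = (Pick P→Pick Q) × (Pick P→Pick R) = (161190, 107460, 126720).
So ∂z/∂easting = −n_x/n_z = −1.27202 and ∂z/∂northing = −n_y/n_z = −0.84801.
Intercept c from Pick P: 221 + 521.53 + 101.76 = 844.29.
At (661, 463): z_contact = −840.80 − 392.63 + 844.29 = -389.14 m.
Depth below ground = -179 − (-389.14) = 210.1 m.

210.1 m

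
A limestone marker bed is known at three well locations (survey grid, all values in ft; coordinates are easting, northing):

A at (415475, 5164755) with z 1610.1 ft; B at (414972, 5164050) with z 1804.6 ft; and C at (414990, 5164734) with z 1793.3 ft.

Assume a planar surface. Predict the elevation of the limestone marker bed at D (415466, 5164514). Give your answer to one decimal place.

1615.1 ft

Two edge vectors: A→B = (-503, -705, 194.5), A→C = (-485, -21, 183.2).
Normal n = (A→B) × (A→C) = (-125071.5, -2182.9, -331362).
So ∂z/∂easting = −n_x/n_z = −0.377446720 and ∂z/∂northing = −n_y/n_z = −0.006587659.
Intercept c from A: 1610.1 + 156819.68 + 34023.65 = 192453.42.
At (415466, 5164514): z = −156816.3 − 34022.1 + 192453.42 = 1615.1 ft.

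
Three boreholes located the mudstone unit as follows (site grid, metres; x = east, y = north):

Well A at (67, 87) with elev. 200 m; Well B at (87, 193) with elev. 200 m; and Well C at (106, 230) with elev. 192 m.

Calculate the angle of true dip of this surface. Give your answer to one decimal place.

34.1°

Two edge vectors: Well A→Well B = (20, 106, 0), Well A→Well C = (39, 143, -8).
Normal n = (Well A→Well B) × (Well A→Well C) = (-848, 160, -1274).
So ∂z/∂x = −n_x/n_z = −0.66562 and ∂z/∂y = −n_y/n_z = 0.12559.
Gradient magnitude |∇z| = √(a² + b²) = √(0.44305 + 0.01577) = 0.67736.
True dip = arctan(0.67736) = 34.1°, dipping toward E (azimuth ≈ 101°).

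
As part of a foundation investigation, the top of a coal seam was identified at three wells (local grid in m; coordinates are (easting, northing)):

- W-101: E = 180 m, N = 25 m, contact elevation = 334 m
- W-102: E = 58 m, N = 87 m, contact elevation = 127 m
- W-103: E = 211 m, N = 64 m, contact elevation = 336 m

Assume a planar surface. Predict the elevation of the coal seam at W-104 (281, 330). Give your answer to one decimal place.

Two edge vectors: W-101→W-102 = (-122, 62, -207), W-101→W-103 = (31, 39, 2).
Normal n = (W-101→W-102) × (W-101→W-103) = (8197, -6173, -6680).
So ∂z/∂E = −n_x/n_z = 1.22710 and ∂z/∂N = −n_y/n_z = −0.92410.
Intercept c from W-101: 334 − 220.88 + 23.10 = 136.23.
At (281, 330): z = 344.8 − 305.0 + 136.23 = 176.1 m.

176.1 m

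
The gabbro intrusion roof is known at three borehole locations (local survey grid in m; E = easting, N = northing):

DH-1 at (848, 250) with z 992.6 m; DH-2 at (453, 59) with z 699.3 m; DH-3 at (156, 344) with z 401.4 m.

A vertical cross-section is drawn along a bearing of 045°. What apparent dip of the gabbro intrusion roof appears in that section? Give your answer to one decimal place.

24.7°

Let the plane be z = a·E + b·N + c.
DH-2−DH-1: −395a − 191b = −293.3;  DH-3−DH-1: −692a + 94b = −591.2.
Solving gives a = 0.82982, b = −0.18051.
Unit vector along 045° is (sin 45°, cos 45°) = (0.7071, 0.7071).
Slope in that direction = a·(0.7071) + b·(0.7071) = 0.45913.
Apparent dip = arctan|0.45913| = 24.7° (true dip is 40.3°, so apparent ≤ true as expected).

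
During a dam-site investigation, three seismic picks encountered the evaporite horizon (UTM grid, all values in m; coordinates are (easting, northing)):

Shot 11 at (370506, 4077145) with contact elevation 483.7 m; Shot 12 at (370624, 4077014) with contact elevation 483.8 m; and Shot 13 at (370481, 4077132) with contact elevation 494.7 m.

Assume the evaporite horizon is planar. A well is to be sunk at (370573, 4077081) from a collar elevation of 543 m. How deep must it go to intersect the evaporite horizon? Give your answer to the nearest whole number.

62 m

Let the plane be z = a·E + b·N + c.
Shot 12−Shot 11: 118a − 131b = 0.1;  Shot 13−Shot 11: −25a − 13b = 11.
Solving gives a = −0.29937617, b = −0.27043044.
Then c = 483.7 − a·370506 − b·4077145 = 1213988.50.
At (370573, 4077081): z_contact = −110940.7 − 1102566.8 + 1213988.50 = 480.9 m.
Depth below ground = 543 − 480.9 = 62 m.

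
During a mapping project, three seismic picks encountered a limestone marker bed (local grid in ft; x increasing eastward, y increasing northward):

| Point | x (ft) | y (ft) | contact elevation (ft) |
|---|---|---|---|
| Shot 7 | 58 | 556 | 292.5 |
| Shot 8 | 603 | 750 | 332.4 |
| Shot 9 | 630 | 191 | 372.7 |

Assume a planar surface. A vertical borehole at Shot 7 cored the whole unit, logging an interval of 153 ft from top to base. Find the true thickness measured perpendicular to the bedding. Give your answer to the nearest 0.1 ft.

151.9 ft

Two edge vectors: Shot 7→Shot 8 = (545, 194, 39.9), Shot 7→Shot 9 = (572, -365, 80.2).
Normal n = (Shot 7→Shot 8) × (Shot 7→Shot 9) = (30122.3, -20886.2, -309893).
So ∂z/∂x = −n_x/n_z = 0.09720 and ∂z/∂y = −n_y/n_z = −0.06740.
|∇z| = √(a²+b²) = 0.11828, so dip δ = arctan(0.11828) = 6.75°.
True thickness = vertical thickness × cos δ = 153 × cos 6.75° = 151.9 ft.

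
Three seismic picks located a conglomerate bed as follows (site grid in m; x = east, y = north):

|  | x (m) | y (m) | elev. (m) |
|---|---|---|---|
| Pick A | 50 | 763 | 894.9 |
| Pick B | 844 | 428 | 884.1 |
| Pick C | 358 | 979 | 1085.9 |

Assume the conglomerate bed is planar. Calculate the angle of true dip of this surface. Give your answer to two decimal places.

31.27°

Two edge vectors: Pick A→Pick B = (794, -335, -10.8), Pick A→Pick C = (308, 216, 191).
Normal n = (Pick A→Pick B) × (Pick A→Pick C) = (-61652.2, -154980.4, 274684).
So ∂z/∂x = −n_x/n_z = 0.22445 and ∂z/∂y = −n_y/n_z = 0.56421.
Gradient magnitude |∇z| = √(a² + b²) = √(0.05038 + 0.31834) = 0.60722.
True dip = arctan(0.60722) = 31.27°, dipping toward SSW (azimuth ≈ 202°).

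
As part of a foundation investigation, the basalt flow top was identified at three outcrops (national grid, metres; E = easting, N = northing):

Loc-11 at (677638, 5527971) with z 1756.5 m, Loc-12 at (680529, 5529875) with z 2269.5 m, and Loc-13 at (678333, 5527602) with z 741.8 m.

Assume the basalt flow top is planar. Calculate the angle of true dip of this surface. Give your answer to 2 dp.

Let the plane be z = a·E + b·N + c.
Loc-12−Loc-11: 2891a + 1904b = 513;  Loc-13−Loc-11: 695a − 369b = −1014.7.
Solving gives a = −0.72914, b = 1.37655.
Gradient magnitude |∇z| = √(a² + b²) = √(0.53165 + 1.89489) = 1.55773.
True dip = arctan(1.55773) = 57.30°, dipping toward SSE (azimuth ≈ 152°).

57.30°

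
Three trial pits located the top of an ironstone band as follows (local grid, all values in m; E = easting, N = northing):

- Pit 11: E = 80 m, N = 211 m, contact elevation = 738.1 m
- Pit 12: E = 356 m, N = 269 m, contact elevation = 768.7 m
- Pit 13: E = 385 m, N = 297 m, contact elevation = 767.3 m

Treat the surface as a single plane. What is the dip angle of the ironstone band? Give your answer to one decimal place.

Let the plane be z = a·E + b·N + c.
Pit 12−Pit 11: 276a + 58b = 30.6;  Pit 13−Pit 11: 305a + 86b = 29.2.
Solving gives a = 0.15514, b = −0.21068.
Gradient magnitude |∇z| = √(a² + b²) = √(0.02407 + 0.04439) = 0.26164.
True dip = arctan(0.26164) = 14.7°, dipping toward NW (azimuth ≈ 324°).

14.7°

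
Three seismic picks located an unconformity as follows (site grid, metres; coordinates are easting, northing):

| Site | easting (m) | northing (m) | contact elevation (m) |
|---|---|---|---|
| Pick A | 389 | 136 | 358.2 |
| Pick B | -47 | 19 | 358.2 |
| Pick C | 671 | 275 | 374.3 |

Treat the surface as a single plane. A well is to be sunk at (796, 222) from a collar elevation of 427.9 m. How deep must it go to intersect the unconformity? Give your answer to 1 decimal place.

75.6 m

Let the plane be z = a·easting + b·northing + c.
Pick B−Pick A: −436a − 117b = 0;  Pick C−Pick A: 282a + 139b = 16.1.
Solving gives a = −0.06823, b = 0.25424.
Then c = 358.2 − a·389 − b·136 = 350.16.
At (796, 222): z_contact = −54.31 + 56.44 + 350.16 = 352.30 m.
Depth below ground = 427.9 − 352.30 = 75.6 m.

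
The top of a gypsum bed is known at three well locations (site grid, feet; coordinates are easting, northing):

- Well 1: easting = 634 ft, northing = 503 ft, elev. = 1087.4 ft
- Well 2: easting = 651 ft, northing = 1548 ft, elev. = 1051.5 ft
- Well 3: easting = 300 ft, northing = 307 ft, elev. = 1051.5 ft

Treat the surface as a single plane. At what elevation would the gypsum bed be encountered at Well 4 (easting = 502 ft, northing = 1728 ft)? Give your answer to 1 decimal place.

Two edge vectors: Well 1→Well 2 = (17, 1045, -35.9), Well 1→Well 3 = (-334, -196, -35.9).
Normal n = (Well 1→Well 2) × (Well 1→Well 3) = (-44551.9, 12600.9, 345698).
So ∂z/∂easting = −n_x/n_z = 0.128875 and ∂z/∂northing = −n_y/n_z = −0.036451.
Intercept c from Well 1: 1087.4 − 81.71 + 18.33 = 1024.03.
At (502, 1728): z = 64.7 − 63.0 + 1024.03 = 1025.7 ft.

1025.7 ft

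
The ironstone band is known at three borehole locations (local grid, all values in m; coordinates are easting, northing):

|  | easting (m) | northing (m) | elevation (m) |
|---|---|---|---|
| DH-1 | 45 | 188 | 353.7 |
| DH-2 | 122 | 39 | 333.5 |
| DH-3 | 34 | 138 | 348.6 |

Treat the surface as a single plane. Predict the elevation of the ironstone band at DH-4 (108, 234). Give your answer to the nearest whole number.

356 m

Two edge vectors: DH-1→DH-2 = (77, -149, -20.2), DH-1→DH-3 = (-11, -50, -5.1).
Normal n = (DH-1→DH-2) × (DH-1→DH-3) = (-250.1, 614.9, -5489).
So ∂z/∂easting = −n_x/n_z = −0.04556 and ∂z/∂northing = −n_y/n_z = 0.11202.
Intercept c from DH-1: 353.7 + 2.05 − 21.06 = 334.69.
At (108, 234): z = −4.9 + 26.2 + 334.69 = 356.0 m.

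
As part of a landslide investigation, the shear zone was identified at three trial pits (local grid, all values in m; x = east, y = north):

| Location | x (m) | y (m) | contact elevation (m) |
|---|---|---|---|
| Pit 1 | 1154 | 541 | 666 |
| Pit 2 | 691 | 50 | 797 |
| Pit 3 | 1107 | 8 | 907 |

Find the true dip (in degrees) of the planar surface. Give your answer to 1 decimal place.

27.4°

Two edge vectors: Pit 1→Pit 2 = (-463, -491, 131), Pit 1→Pit 3 = (-47, -533, 241).
Normal n = (Pit 1→Pit 2) × (Pit 1→Pit 3) = (-48508, 105426, 223702).
So ∂z/∂x = −n_x/n_z = 0.21684 and ∂z/∂y = −n_y/n_z = −0.47128.
Gradient magnitude |∇z| = √(a² + b²) = √(0.04702 + 0.22210) = 0.51877.
True dip = arctan(0.51877) = 27.4°, dipping toward NNW (azimuth ≈ 335°).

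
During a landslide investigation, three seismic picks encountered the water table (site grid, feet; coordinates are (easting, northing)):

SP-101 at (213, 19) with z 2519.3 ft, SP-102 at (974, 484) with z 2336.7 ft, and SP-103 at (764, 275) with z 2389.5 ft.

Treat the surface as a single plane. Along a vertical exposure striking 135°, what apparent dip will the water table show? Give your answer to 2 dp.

7.72°

Two edge vectors: SP-101→SP-102 = (761, 465, -182.6), SP-101→SP-103 = (551, 256, -129.8).
Normal n = (SP-101→SP-102) × (SP-101→SP-103) = (-13611.4, -1834.8, -61399).
So ∂z/∂E = −n_x/n_z = −0.22169 and ∂z/∂N = −n_y/n_z = −0.02988.
Unit vector along 135° is (sin 135°, cos 135°) = (0.7071, -0.7071).
Slope in that direction = a·(0.7071) + b·(-0.7071) = −0.13563.
Apparent dip = arctan|0.13563| = 7.72° (true dip is 12.6°, so apparent ≤ true as expected).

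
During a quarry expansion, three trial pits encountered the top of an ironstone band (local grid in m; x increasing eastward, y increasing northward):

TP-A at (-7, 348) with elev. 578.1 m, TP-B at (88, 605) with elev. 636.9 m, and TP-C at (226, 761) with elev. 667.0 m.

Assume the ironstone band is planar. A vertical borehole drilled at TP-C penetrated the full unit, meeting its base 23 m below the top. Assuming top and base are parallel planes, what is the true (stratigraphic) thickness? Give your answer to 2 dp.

Two edge vectors: TP-A→TP-B = (95, 257, 58.8), TP-A→TP-C = (233, 413, 88.9).
Normal n = (TP-A→TP-B) × (TP-A→TP-C) = (-1437.1, 5254.9, -20646).
So ∂z/∂x = −n_x/n_z = −0.06961 and ∂z/∂y = −n_y/n_z = 0.25452.
|∇z| = √(a²+b²) = 0.26387, so dip δ = arctan(0.26387) = 14.78°.
True thickness = vertical thickness × cos δ = 23 × cos 14.78° = 22.24 m.

22.24 m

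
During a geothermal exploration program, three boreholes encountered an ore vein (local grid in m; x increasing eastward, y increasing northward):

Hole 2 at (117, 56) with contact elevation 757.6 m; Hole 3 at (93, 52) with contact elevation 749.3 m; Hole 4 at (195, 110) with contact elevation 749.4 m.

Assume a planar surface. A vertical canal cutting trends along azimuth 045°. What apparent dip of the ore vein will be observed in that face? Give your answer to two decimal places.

Let the plane be z = a·x + b·y + c.
Hole 3−Hole 2: −24a − 4b = −8.3;  Hole 4−Hole 2: 78a + 54b = −8.2.
Solving gives a = 0.48882, b = −0.85793.
Unit vector along 045° is (sin 45°, cos 45°) = (0.7071, 0.7071).
Slope in that direction = a·(0.7071) + b·(0.7071) = −0.26100.
Apparent dip = arctan|0.26100| = 14.63° (true dip is 44.6°, so apparent ≤ true as expected).

14.63°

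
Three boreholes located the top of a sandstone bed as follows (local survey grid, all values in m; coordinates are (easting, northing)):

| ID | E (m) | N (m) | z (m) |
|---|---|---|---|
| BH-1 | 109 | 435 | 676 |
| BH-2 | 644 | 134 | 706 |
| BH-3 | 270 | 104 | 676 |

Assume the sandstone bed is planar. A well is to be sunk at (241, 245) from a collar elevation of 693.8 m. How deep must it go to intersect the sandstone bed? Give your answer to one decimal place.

14.7 m

Let the plane be z = a·E + b·N + c.
BH-2−BH-1: 535a − 301b = 30;  BH-3−BH-1: 161a − 331b = 0.
Solving gives a = 0.07720, b = 0.03755.
Then c = 676 − a·109 − b·435 = 651.25.
At (241, 245): z_contact = 18.61 + 9.20 + 651.25 = 679.06 m.
Depth below ground = 693.8 − 679.06 = 14.7 m.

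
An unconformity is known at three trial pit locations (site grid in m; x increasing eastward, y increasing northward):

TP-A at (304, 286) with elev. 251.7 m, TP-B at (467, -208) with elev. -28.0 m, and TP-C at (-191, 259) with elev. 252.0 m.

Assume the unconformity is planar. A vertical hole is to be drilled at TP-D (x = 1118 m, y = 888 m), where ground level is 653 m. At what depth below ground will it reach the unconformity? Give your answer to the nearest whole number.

Two edge vectors: TP-A→TP-B = (163, -494, -279.7), TP-A→TP-C = (-495, -27, 0.3).
Normal n = (TP-A→TP-B) × (TP-A→TP-C) = (-7700.1, 138402.6, -248931).
So ∂z/∂x = −n_x/n_z = −0.03093 and ∂z/∂y = −n_y/n_z = 0.55599.
Intercept c from TP-A: 251.7 + 9.40 − 159.01 = 102.09.
At (1118, 888): z_contact = −34.6 + 493.7 + 102.09 = 561.2 m.
Depth below ground = 653 − 561.2 = 92 m.

92 m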